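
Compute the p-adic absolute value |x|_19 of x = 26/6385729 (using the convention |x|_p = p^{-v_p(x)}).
|26/6385729|_19 = 130321

Step 1 — compute v_19(x) by factoring powers of 19 out of the numerator and denominator: v_19(26/6385729) = -4. Step 2 — apply |x|_p = p^{-v_p(x)} = 19^{4} = 130321.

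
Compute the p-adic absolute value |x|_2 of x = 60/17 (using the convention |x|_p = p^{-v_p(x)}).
|60/17|_2 = 1/4

Step 1 — compute v_2(x) by factoring powers of 2 out of the numerator and denominator: v_2(60/17) = 2. Step 2 — apply |x|_p = p^{-v_p(x)} = 2^{-2} = 1/4.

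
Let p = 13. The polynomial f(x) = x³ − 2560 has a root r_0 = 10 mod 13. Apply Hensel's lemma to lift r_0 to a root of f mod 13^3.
r_2 = 1401 (mod 2197)

Hensel: r_{i+1} = r_i − f(r_i)/f′(r_i) mod 13^{i+2}, where f′(x) = 3x². Iterate:
  r_0 = 10 (mod 13)
  r_1 = 49 (mod 169)
  r_2 = 1401 (mod 2197)
Final: r = 1401 with f(r) ≡ 0 mod 13^3.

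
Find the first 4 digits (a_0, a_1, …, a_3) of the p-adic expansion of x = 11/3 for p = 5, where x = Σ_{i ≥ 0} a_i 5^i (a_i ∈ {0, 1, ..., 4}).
(a_0, …, a_3) = (2, 2, 3, 1)

v_5(11/3) = 0 (numerator and denominator both coprime to 5), so x ∈ ℤ_5^×. Compute digits iteratively via a_i = x_i mod 5, x_{i+1} = (x_i − a_i)/5, with x_0 = x:
  x_0 = 11/3;  a_0 = 2;  x_1 = (x_0 − 2)/5 = 1/3
  x_1 = 1/3;  a_1 = 2;  x_2 = (x_1 − 2)/5 = -1/3
  x_2 = -1/3;  a_2 = 3;  x_3 = (x_2 − 3)/5 = -2/3
  x_3 = -2/3;  a_3 = 1;  x_4 = (x_3 − 1)/5 = -1/3
Digits: (2, 2, 3, 1).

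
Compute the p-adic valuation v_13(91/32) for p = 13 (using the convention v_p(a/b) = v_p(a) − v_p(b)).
v_13(91/32) = 1

Factor powers of 13 from the numerator and denominator of the reduced fraction: 91 = 13^1 · 7 and 32 = 13^0 · 32. Apply v_p(a/b) = v_p(a) − v_p(b): v_13(91/32) = 1 − 0 = 1.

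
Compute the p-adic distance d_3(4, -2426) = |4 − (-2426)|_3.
d_3(4, -2426) = 1/243

Step 1 — x − y = 4 − (-2426) = 2430. Step 2 — v_3(2430) = 5 (factor: 2430 = (3^5 · 10); the sign does not affect v_p). Step 3 — |x − y|_3 = 3^{-5} = 1/243.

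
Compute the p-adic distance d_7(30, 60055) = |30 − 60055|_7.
d_7(30, 60055) = 1/2401

Step 1 — x − y = 30 − 60055 = -60025. Step 2 — v_7(-60025) = 4 (factor: -60025 = −(7^4 · 25); the sign does not affect v_p). Step 3 — |x − y|_7 = 7^{-4} = 1/2401.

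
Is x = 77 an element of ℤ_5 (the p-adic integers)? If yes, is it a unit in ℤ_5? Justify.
x ∈ ℤ_5^× (unit); v_5(x) = 0

ℤ_5 = {x ∈ ℚ_5 : v_5(x) ≥ 0} and ℤ_5^× = {x ∈ ℤ_5 : v_5(x) = 0}. Here v_5(77) = v_5(num) − v_5(den) = 0; compare against these criteria.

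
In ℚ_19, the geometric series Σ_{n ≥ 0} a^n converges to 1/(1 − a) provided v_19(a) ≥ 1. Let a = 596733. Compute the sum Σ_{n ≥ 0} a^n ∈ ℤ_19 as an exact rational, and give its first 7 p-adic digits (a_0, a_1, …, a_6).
Σ a^n = 1/(1 − a) = -1/596732;  first 7 digits = (1, 0, 0, 11, 4, 0, 7)

v_19(a) = 3 ≥ 1, so the series converges in ℤ_19 to 1/(1 − a) = 1/(1 − 596733) = -1/596732. Expand this rational in ℤ_19: compute digits iteratively via d_i = x_i mod 19, x_{i+1} = (x_i − d_i)/19. The first 7 digits are (1, 0, 0, 11, 4, 0, 7).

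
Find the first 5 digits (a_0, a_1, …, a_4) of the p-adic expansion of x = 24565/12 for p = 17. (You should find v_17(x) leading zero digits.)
(a_0, …, a_4) = (0, 0, 0, 16, 9)

v_17(24565/12) = 3, so a_0 = ... = a_2 = 0. Factor out: x = 17^3 · u with u = 5/12 a unit in ℤ_17. Expand u iteratively via a_{v+i} = u_i mod 17, u_{i+1} = (u_i − a_{v+i})/17:
  u_0 = 5/12;  a_3 = 16;  u_1 = (u_0 − 16)/17 = -11/12
  u_1 = -11/12;  a_4 = 9;  u_2 = (u_1 − 9)/17 = -7/12
Digits: (0, 0, 0, 16, 9).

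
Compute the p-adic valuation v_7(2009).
v_7(2009) = 2

v_7(n) is the largest exponent k such that 7^k divides n. Factor out: 2009 = 7^2 · 41. (Sign doesn't affect v_p.) So v_7(2009) = 2.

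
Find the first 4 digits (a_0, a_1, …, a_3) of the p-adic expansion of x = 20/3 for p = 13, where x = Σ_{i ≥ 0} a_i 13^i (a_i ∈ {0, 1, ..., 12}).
(a_0, …, a_3) = (11, 4, 4, 4)

v_13(20/3) = 0 (numerator and denominator both coprime to 13), so x ∈ ℤ_13^×. Compute digits iteratively via a_i = x_i mod 13, x_{i+1} = (x_i − a_i)/13, with x_0 = x:
  x_0 = 20/3;  a_0 = 11;  x_1 = (x_0 − 11)/13 = -1/3
  x_1 = -1/3;  a_1 = 4;  x_2 = (x_1 − 4)/13 = -1/3
  x_2 = -1/3;  a_2 = 4;  x_3 = (x_2 − 4)/13 = -1/3
  x_3 = -1/3;  a_3 = 4;  x_4 = (x_3 − 4)/13 = -1/3
Digits: (11, 4, 4, 4).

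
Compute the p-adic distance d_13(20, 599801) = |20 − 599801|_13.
d_13(20, 599801) = 1/28561

Step 1 — x − y = 20 − 599801 = -599781. Step 2 — v_13(-599781) = 4 (factor: -599781 = −(13^4 · 21); the sign does not affect v_p). Step 3 — |x − y|_13 = 13^{-4} = 1/28561.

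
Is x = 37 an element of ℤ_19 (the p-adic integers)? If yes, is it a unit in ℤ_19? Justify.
x ∈ ℤ_19^× (unit); v_19(x) = 0

ℤ_19 = {x ∈ ℚ_19 : v_19(x) ≥ 0} and ℤ_19^× = {x ∈ ℤ_19 : v_19(x) = 0}. Here v_19(37) = v_19(num) − v_19(den) = 0; compare against these criteria.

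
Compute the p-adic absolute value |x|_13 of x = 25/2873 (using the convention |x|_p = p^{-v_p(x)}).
|25/2873|_13 = 169

Step 1 — compute v_13(x) by factoring powers of 13 out of the numerator and denominator: v_13(25/2873) = -2. Step 2 — apply |x|_p = p^{-v_p(x)} = 13^{2} = 169.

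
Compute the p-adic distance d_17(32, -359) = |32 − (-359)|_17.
d_17(32, -359) = 1/17

Step 1 — x − y = 32 − (-359) = 391. Step 2 — v_17(391) = 1 (factor: 391 = (17^1 · 23); the sign does not affect v_p). Step 3 — |x − y|_17 = 17^{-1} = 1/17.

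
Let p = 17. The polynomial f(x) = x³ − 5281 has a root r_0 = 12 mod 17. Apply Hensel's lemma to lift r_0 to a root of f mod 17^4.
r_3 = 50145 (mod 83521)

Hensel: r_{i+1} = r_i − f(r_i)/f′(r_i) mod 17^{i+2}, where f′(x) = 3x². Iterate:
  r_0 = 12 (mod 17)
  r_1 = 148 (mod 289)
  r_2 = 1015 (mod 4913)
  r_3 = 50145 (mod 83521)
Final: r = 50145 with f(r) ≡ 0 mod 17^4.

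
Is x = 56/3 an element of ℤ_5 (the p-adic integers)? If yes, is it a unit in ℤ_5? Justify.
x ∈ ℤ_5^× (unit); v_5(x) = 0

ℤ_5 = {x ∈ ℚ_5 : v_5(x) ≥ 0} and ℤ_5^× = {x ∈ ℤ_5 : v_5(x) = 0}. Here v_5(56/3) = v_5(num) − v_5(den) = 0; compare against these criteria.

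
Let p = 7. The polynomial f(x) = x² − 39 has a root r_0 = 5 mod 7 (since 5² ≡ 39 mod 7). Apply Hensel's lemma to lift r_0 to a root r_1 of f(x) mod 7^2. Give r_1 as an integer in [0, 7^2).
r_1 = 26 (mod 49)

Hensel's recurrence: r_{i+1} = r_i − f(r_i)·(f′(r_i))^{-1} mod 7^{i+2}, with f′(x) = 2x. Iterate:
  r_0 = 5 (mod 7)
  r_1 = 26 (mod 49)
Final: r_1 = 26, and one checks f(r_1) ≡ 0 mod 7^2.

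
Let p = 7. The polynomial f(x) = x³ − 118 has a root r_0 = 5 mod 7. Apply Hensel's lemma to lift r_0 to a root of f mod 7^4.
r_3 = 621 (mod 2401)

Hensel: r_{i+1} = r_i − f(r_i)/f′(r_i) mod 7^{i+2}, where f′(x) = 3x². Iterate:
  r_0 = 5 (mod 7)
  r_1 = 33 (mod 49)
  r_2 = 278 (mod 343)
  r_3 = 621 (mod 2401)
Final: r = 621 with f(r) ≡ 0 mod 7^4.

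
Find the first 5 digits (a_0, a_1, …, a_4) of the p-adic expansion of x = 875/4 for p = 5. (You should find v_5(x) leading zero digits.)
(a_0, …, a_4) = (0, 0, 0, 3, 1)

v_5(875/4) = 3, so a_0 = ... = a_2 = 0. Factor out: x = 5^3 · u with u = 7/4 a unit in ℤ_5. Expand u iteratively via a_{v+i} = u_i mod 5, u_{i+1} = (u_i − a_{v+i})/5:
  u_0 = 7/4;  a_3 = 3;  u_1 = (u_0 − 3)/5 = -1/4
  u_1 = -1/4;  a_4 = 1;  u_2 = (u_1 − 1)/5 = -1/4
Digits: (0, 0, 0, 3, 1).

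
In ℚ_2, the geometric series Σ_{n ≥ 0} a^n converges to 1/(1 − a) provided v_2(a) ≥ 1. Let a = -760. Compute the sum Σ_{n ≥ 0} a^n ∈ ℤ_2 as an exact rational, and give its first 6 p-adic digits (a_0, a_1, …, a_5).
Σ a^n = 1/(1 − a) = 1/761;  first 6 digits = (1, 0, 0, 1, 0, 0)

v_2(a) = 3 ≥ 1, so the series converges in ℤ_2 to 1/(1 − a) = 1/(1 − (-760)) = 1/761. Expand this rational in ℤ_2: compute digits iteratively via d_i = x_i mod 2, x_{i+1} = (x_i − d_i)/2. The first 6 digits are (1, 0, 0, 1, 0, 0).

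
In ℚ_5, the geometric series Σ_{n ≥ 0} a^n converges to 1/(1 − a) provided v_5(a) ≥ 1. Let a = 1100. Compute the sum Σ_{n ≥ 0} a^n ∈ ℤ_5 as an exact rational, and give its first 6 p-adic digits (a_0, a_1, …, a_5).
Σ a^n = 1/(1 − a) = -1/1099;  first 6 digits = (1, 0, 4, 3, 2, 2)

v_5(a) = 2 ≥ 1, so the series converges in ℤ_5 to 1/(1 − a) = 1/(1 − 1100) = -1/1099. Expand this rational in ℤ_5: compute digits iteratively via d_i = x_i mod 5, x_{i+1} = (x_i − d_i)/5. The first 6 digits are (1, 0, 4, 3, 2, 2).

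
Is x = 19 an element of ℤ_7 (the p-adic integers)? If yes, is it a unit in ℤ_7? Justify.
x ∈ ℤ_7^× (unit); v_7(x) = 0

ℤ_7 = {x ∈ ℚ_7 : v_7(x) ≥ 0} and ℤ_7^× = {x ∈ ℤ_7 : v_7(x) = 0}. Here v_7(19) = v_7(num) − v_7(den) = 0; compare against these criteria.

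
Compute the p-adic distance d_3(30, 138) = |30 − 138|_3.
d_3(30, 138) = 1/27

Step 1 — x − y = 30 − 138 = -108. Step 2 — v_3(-108) = 3 (factor: -108 = −(3^3 · 4); the sign does not affect v_p). Step 3 — |x − y|_3 = 3^{-3} = 1/27.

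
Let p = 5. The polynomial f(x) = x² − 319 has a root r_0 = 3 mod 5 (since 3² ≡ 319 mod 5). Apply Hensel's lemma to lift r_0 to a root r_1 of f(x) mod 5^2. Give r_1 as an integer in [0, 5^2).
r_1 = 13 (mod 25)

Hensel's recurrence: r_{i+1} = r_i − f(r_i)·(f′(r_i))^{-1} mod 5^{i+2}, with f′(x) = 2x. Iterate:
  r_0 = 3 (mod 5)
  r_1 = 13 (mod 25)
Final: r_1 = 13, and one checks f(r_1) ≡ 0 mod 5^2.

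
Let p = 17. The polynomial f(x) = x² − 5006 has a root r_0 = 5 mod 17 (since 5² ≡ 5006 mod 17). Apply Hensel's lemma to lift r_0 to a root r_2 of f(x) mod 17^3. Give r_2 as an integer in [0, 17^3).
r_2 = 243 (mod 4913)

Hensel's recurrence: r_{i+1} = r_i − f(r_i)·(f′(r_i))^{-1} mod 17^{i+2}, with f′(x) = 2x. Iterate:
  r_0 = 5 (mod 17)
  r_1 = 243 (mod 289)
  r_2 = 243 (mod 4913)
Final: r_2 = 243, and one checks f(r_2) ≡ 0 mod 17^3.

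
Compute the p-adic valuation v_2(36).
v_2(36) = 2

v_2(n) is the largest exponent k such that 2^k divides n. Factor out: 36 = 2^2 · 9. (Sign doesn't affect v_p.) So v_2(36) = 2.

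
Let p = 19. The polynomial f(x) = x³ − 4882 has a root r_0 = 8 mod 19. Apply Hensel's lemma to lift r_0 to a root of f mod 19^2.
r_1 = 27 (mod 361)

Hensel: r_{i+1} = r_i − f(r_i)/f′(r_i) mod 19^{i+2}, where f′(x) = 3x². Iterate:
  r_0 = 8 (mod 19)
  r_1 = 27 (mod 361)
Final: r = 27 with f(r) ≡ 0 mod 19^2.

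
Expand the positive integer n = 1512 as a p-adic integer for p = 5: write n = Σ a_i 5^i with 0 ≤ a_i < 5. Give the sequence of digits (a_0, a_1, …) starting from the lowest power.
(a_0, a_1, …) = (2, 2, 0, 2, 2)

Repeated division by 5 gives the digits low-to-high: 1512 = 2 + 2·5^1 + 2·5^3 + 2·5^4. Digit sequence: (2, 2, 0, 2, 2).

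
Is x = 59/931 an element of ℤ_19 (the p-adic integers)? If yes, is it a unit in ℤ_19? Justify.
x ∉ ℤ_19 (v_19(x) = -1 < 0)

ℤ_19 = {x ∈ ℚ_19 : v_19(x) ≥ 0} and ℤ_19^× = {x ∈ ℤ_19 : v_19(x) = 0}. Here v_19(59/931) = v_19(num) − v_19(den) = -1; compare against these criteria.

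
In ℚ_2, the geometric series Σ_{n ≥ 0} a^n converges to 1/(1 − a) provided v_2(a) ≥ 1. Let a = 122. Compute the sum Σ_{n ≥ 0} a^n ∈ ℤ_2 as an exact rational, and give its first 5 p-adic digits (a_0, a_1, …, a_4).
Σ a^n = 1/(1 − a) = -1/121;  first 5 digits = (1, 1, 1, 0, 1)

v_2(a) = 1 ≥ 1, so the series converges in ℤ_2 to 1/(1 − a) = 1/(1 − 122) = -1/121. Expand this rational in ℤ_2: compute digits iteratively via d_i = x_i mod 2, x_{i+1} = (x_i − d_i)/2. The first 5 digits are (1, 1, 1, 0, 1).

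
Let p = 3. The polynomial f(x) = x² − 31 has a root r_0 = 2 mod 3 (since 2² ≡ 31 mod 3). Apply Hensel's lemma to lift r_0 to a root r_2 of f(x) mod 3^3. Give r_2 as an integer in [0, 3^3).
r_2 = 2 (mod 27)

Hensel's recurrence: r_{i+1} = r_i − f(r_i)·(f′(r_i))^{-1} mod 3^{i+2}, with f′(x) = 2x. Iterate:
  r_0 = 2 (mod 3)
  r_1 = 2 (mod 9)
  r_2 = 2 (mod 27)
Final: r_2 = 2, and one checks f(r_2) ≡ 0 mod 3^3.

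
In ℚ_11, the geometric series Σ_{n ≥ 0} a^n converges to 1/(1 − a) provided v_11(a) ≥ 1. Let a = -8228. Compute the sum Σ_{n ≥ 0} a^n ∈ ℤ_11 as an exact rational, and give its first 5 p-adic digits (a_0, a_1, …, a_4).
Σ a^n = 1/(1 − a) = 1/8229;  first 5 digits = (1, 0, 9, 4, 3)

v_11(a) = 2 ≥ 1, so the series converges in ℤ_11 to 1/(1 − a) = 1/(1 − (-8228)) = 1/8229. Expand this rational in ℤ_11: compute digits iteratively via d_i = x_i mod 11, x_{i+1} = (x_i − d_i)/11. The first 5 digits are (1, 0, 9, 4, 3).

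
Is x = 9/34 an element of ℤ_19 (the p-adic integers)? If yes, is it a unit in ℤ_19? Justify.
x ∈ ℤ_19^× (unit); v_19(x) = 0

ℤ_19 = {x ∈ ℚ_19 : v_19(x) ≥ 0} and ℤ_19^× = {x ∈ ℤ_19 : v_19(x) = 0}. Here v_19(9/34) = v_19(num) − v_19(den) = 0; compare against these criteria.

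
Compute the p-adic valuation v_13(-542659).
v_13(-542659) = 4

v_13(n) is the largest exponent k such that 13^k divides n. Factor out: -542659 = -13^4 · 19. (Sign doesn't affect v_p.) So v_13(-542659) = 4.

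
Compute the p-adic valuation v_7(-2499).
v_7(-2499) = 2

v_7(n) is the largest exponent k such that 7^k divides n. Factor out: -2499 = -7^2 · 51. (Sign doesn't affect v_p.) So v_7(-2499) = 2.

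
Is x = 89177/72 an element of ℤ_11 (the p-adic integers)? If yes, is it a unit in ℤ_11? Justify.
x ∈ ℤ_11 but not a unit; v_11(x) = 3 > 0

ℤ_11 = {x ∈ ℚ_11 : v_11(x) ≥ 0} and ℤ_11^× = {x ∈ ℤ_11 : v_11(x) = 0}. Here v_11(89177/72) = v_11(num) − v_11(den) = 3; compare against these criteria.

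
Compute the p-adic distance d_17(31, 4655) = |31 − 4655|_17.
d_17(31, 4655) = 1/289

Step 1 — x − y = 31 − 4655 = -4624. Step 2 — v_17(-4624) = 2 (factor: -4624 = −(17^2 · 16); the sign does not affect v_p). Step 3 — |x − y|_17 = 17^{-2} = 1/289.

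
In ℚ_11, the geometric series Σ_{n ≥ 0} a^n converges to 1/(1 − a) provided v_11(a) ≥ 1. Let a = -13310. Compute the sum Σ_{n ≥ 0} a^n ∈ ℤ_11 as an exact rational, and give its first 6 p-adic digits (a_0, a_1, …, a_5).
Σ a^n = 1/(1 − a) = 1/13311;  first 6 digits = (1, 0, 0, 1, 10, 10)

v_11(a) = 3 ≥ 1, so the series converges in ℤ_11 to 1/(1 − a) = 1/(1 − (-13310)) = 1/13311. Expand this rational in ℤ_11: compute digits iteratively via d_i = x_i mod 11, x_{i+1} = (x_i − d_i)/11. The first 6 digits are (1, 0, 0, 1, 10, 10).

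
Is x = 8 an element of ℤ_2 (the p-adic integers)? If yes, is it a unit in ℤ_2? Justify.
x ∈ ℤ_2 but not a unit; v_2(x) = 3 > 0

ℤ_2 = {x ∈ ℚ_2 : v_2(x) ≥ 0} and ℤ_2^× = {x ∈ ℤ_2 : v_2(x) = 0}. Here v_2(8) = v_2(num) − v_2(den) = 3; compare against these criteria.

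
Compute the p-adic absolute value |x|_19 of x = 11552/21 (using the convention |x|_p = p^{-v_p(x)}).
|11552/21|_19 = 1/361

Step 1 — compute v_19(x) by factoring powers of 19 out of the numerator and denominator: v_19(11552/21) = 2. Step 2 — apply |x|_p = p^{-v_p(x)} = 19^{-2} = 1/361.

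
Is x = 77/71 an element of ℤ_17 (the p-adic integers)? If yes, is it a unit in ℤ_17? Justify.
x ∈ ℤ_17^× (unit); v_17(x) = 0

ℤ_17 = {x ∈ ℚ_17 : v_17(x) ≥ 0} and ℤ_17^× = {x ∈ ℤ_17 : v_17(x) = 0}. Here v_17(77/71) = v_17(num) − v_17(den) = 0; compare against these criteria.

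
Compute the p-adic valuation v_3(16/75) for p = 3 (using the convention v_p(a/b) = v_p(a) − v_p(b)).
v_3(16/75) = -1

Factor powers of 3 from the numerator and denominator of the reduced fraction: 16 = 3^0 · 16 and 75 = 3^1 · 25. Apply v_p(a/b) = v_p(a) − v_p(b): v_3(16/75) = 0 − 1 = -1.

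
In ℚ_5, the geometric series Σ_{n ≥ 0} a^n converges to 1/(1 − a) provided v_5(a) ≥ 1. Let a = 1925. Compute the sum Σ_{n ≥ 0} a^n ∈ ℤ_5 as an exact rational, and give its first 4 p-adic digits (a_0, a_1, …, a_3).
Σ a^n = 1/(1 − a) = -1/1924;  first 4 digits = (1, 0, 2, 0)

v_5(a) = 2 ≥ 1, so the series converges in ℤ_5 to 1/(1 − a) = 1/(1 − 1925) = -1/1924. Expand this rational in ℤ_5: compute digits iteratively via d_i = x_i mod 5, x_{i+1} = (x_i − d_i)/5. The first 4 digits are (1, 0, 2, 0).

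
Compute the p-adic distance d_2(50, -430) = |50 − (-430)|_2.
d_2(50, -430) = 1/32

Step 1 — x − y = 50 − (-430) = 480. Step 2 — v_2(480) = 5 (factor: 480 = (2^5 · 15); the sign does not affect v_p). Step 3 — |x − y|_2 = 2^{-5} = 1/32.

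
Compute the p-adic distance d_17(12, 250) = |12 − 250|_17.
d_17(12, 250) = 1/17

Step 1 — x − y = 12 − 250 = -238. Step 2 — v_17(-238) = 1 (factor: -238 = −(17^1 · 14); the sign does not affect v_p). Step 3 — |x − y|_17 = 17^{-1} = 1/17.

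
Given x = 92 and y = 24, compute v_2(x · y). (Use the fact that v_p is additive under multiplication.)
v_2(2208) = 5

v_p(x) = 2 (factor: 92 = 2^2 · 23); v_p(y) = 3 (factor: 24 = 2^3 · 3). Additivity: v_p(xy) = v_p(x) + v_p(y) = 2 + 3 = 5. (Direct check: xy = 2208 = 2^5 · (69).)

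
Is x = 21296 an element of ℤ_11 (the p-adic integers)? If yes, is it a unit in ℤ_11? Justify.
x ∈ ℤ_11 but not a unit; v_11(x) = 3 > 0

ℤ_11 = {x ∈ ℚ_11 : v_11(x) ≥ 0} and ℤ_11^× = {x ∈ ℤ_11 : v_11(x) = 0}. Here v_11(21296) = v_11(num) − v_11(den) = 3; compare against these criteria.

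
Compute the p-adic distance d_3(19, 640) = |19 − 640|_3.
d_3(19, 640) = 1/27

Step 1 — x − y = 19 − 640 = -621. Step 2 — v_3(-621) = 3 (factor: -621 = −(3^3 · 23); the sign does not affect v_p). Step 3 — |x − y|_3 = 3^{-3} = 1/27.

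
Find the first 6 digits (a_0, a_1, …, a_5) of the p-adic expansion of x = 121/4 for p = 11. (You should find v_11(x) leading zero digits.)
(a_0, …, a_5) = (0, 0, 3, 8, 2, 8)

v_11(121/4) = 2, so a_0 = ... = a_1 = 0. Factor out: x = 11^2 · u with u = 1/4 a unit in ℤ_11. Expand u iteratively via a_{v+i} = u_i mod 11, u_{i+1} = (u_i − a_{v+i})/11:
  u_0 = 1/4;  a_2 = 3;  u_1 = (u_0 − 3)/11 = -1/4
  u_1 = -1/4;  a_3 = 8;  u_2 = (u_1 − 8)/11 = -3/4
  u_2 = -3/4;  a_4 = 2;  u_3 = (u_2 − 2)/11 = -1/4
  u_3 = -1/4;  a_5 = 8;  u_4 = (u_3 − 8)/11 = -3/4
Digits: (0, 0, 3, 8, 2, 8).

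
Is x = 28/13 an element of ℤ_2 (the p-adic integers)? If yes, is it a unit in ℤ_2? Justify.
x ∈ ℤ_2 but not a unit; v_2(x) = 2 > 0

ℤ_2 = {x ∈ ℚ_2 : v_2(x) ≥ 0} and ℤ_2^× = {x ∈ ℤ_2 : v_2(x) = 0}. Here v_2(28/13) = v_2(num) − v_2(den) = 2; compare against these criteria.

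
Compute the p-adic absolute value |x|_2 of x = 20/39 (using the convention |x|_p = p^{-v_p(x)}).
|20/39|_2 = 1/4

Step 1 — compute v_2(x) by factoring powers of 2 out of the numerator and denominator: v_2(20/39) = 2. Step 2 — apply |x|_p = p^{-v_p(x)} = 2^{-2} = 1/4.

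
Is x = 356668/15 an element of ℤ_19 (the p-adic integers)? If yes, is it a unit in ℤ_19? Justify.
x ∈ ℤ_19 but not a unit; v_19(x) = 3 > 0

ℤ_19 = {x ∈ ℚ_19 : v_19(x) ≥ 0} and ℤ_19^× = {x ∈ ℤ_19 : v_19(x) = 0}. Here v_19(356668/15) = v_19(num) − v_19(den) = 3; compare against these criteria.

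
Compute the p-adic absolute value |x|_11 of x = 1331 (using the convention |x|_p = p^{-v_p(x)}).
|1331|_11 = 1/1331

Step 1 — compute v_11(x) by factoring powers of 11 out of the numerator and denominator: v_11(1331) = 3. Step 2 — apply |x|_p = p^{-v_p(x)} = 11^{-3} = 1/1331.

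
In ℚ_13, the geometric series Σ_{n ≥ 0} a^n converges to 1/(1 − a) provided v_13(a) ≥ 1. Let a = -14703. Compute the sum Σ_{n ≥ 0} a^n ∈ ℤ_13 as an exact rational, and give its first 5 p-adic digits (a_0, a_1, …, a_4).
Σ a^n = 1/(1 − a) = 1/14704;  first 5 digits = (1, 0, 4, 6, 2)

v_13(a) = 2 ≥ 1, so the series converges in ℤ_13 to 1/(1 − a) = 1/(1 − (-14703)) = 1/14704. Expand this rational in ℤ_13: compute digits iteratively via d_i = x_i mod 13, x_{i+1} = (x_i − d_i)/13. The first 5 digits are (1, 0, 4, 6, 2).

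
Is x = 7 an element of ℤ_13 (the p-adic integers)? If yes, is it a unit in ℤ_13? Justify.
x ∈ ℤ_13^× (unit); v_13(x) = 0

ℤ_13 = {x ∈ ℚ_13 : v_13(x) ≥ 0} and ℤ_13^× = {x ∈ ℤ_13 : v_13(x) = 0}. Here v_13(7) = v_13(num) − v_13(den) = 0; compare against these criteria.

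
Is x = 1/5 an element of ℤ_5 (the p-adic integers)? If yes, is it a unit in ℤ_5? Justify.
x ∉ ℤ_5 (v_5(x) = -1 < 0)

ℤ_5 = {x ∈ ℚ_5 : v_5(x) ≥ 0} and ℤ_5^× = {x ∈ ℤ_5 : v_5(x) = 0}. Here v_5(1/5) = v_5(num) − v_5(den) = -1; compare against these criteria.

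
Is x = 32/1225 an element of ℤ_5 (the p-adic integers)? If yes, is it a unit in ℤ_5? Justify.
x ∉ ℤ_5 (v_5(x) = -2 < 0)

ℤ_5 = {x ∈ ℚ_5 : v_5(x) ≥ 0} and ℤ_5^× = {x ∈ ℤ_5 : v_5(x) = 0}. Here v_5(32/1225) = v_5(num) − v_5(den) = -2; compare against these criteria.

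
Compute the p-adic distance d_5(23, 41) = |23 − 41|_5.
d_5(23, 41) = 1

Step 1 — x − y = 23 − 41 = -18. Step 2 — v_5(-18) = 0 (factor: -18 = −(5^0 · 18); the sign does not affect v_p). Step 3 — |x − y|_5 = 5^{0} = 1.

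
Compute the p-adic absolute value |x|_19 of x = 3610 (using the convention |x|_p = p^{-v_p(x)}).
|3610|_19 = 1/361

Step 1 — compute v_19(x) by factoring powers of 19 out of the numerator and denominator: v_19(3610) = 2. Step 2 — apply |x|_p = p^{-v_p(x)} = 19^{-2} = 1/361.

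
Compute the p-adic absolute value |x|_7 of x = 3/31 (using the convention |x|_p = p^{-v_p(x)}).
|3/31|_7 = 1

Step 1 — compute v_7(x) by factoring powers of 7 out of the numerator and denominator: v_7(3/31) = 0. Step 2 — apply |x|_p = p^{-v_p(x)} = 7^{0} = 1.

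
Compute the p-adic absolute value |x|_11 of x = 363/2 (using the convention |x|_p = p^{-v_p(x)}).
|363/2|_11 = 1/121

Step 1 — compute v_11(x) by factoring powers of 11 out of the numerator and denominator: v_11(363/2) = 2. Step 2 — apply |x|_p = p^{-v_p(x)} = 11^{-2} = 1/121.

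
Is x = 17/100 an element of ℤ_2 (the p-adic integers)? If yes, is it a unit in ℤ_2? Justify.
x ∉ ℤ_2 (v_2(x) = -2 < 0)

ℤ_2 = {x ∈ ℚ_2 : v_2(x) ≥ 0} and ℤ_2^× = {x ∈ ℤ_2 : v_2(x) = 0}. Here v_2(17/100) = v_2(num) − v_2(den) = -2; compare against these criteria.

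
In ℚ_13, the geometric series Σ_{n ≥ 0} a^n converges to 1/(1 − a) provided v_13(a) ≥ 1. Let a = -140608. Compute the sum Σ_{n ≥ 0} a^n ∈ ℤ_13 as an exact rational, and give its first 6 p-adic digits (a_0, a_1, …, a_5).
Σ a^n = 1/(1 − a) = 1/140609;  first 6 digits = (1, 0, 0, 1, 8, 12)

v_13(a) = 3 ≥ 1, so the series converges in ℤ_13 to 1/(1 − a) = 1/(1 − (-140608)) = 1/140609. Expand this rational in ℤ_13: compute digits iteratively via d_i = x_i mod 13, x_{i+1} = (x_i − d_i)/13. The first 6 digits are (1, 0, 0, 1, 8, 12).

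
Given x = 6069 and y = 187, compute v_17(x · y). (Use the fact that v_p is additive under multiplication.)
v_17(1134903) = 3

v_p(x) = 2 (factor: 6069 = 17^2 · 21); v_p(y) = 1 (factor: 187 = 17^1 · 11). Additivity: v_p(xy) = v_p(x) + v_p(y) = 2 + 1 = 3. (Direct check: xy = 1134903 = 17^3 · (231).)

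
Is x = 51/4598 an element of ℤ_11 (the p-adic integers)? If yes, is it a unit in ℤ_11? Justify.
x ∉ ℤ_11 (v_11(x) = -2 < 0)

ℤ_11 = {x ∈ ℚ_11 : v_11(x) ≥ 0} and ℤ_11^× = {x ∈ ℤ_11 : v_11(x) = 0}. Here v_11(51/4598) = v_11(num) − v_11(den) = -2; compare against these criteria.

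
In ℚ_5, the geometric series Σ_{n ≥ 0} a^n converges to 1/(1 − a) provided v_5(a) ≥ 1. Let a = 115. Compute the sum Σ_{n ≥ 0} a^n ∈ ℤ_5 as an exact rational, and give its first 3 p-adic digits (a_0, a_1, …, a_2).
Σ a^n = 1/(1 − a) = -1/114;  first 3 digits = (1, 3, 3)

v_5(a) = 1 ≥ 1, so the series converges in ℤ_5 to 1/(1 − a) = 1/(1 − 115) = -1/114. Expand this rational in ℤ_5: compute digits iteratively via d_i = x_i mod 5, x_{i+1} = (x_i − d_i)/5. The first 3 digits are (1, 3, 3).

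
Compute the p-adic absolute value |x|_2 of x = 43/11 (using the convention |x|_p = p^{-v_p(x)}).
|43/11|_2 = 1

Step 1 — compute v_2(x) by factoring powers of 2 out of the numerator and denominator: v_2(43/11) = 0. Step 2 — apply |x|_p = p^{-v_p(x)} = 2^{0} = 1.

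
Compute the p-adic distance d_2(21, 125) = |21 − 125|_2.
d_2(21, 125) = 1/8

Step 1 — x − y = 21 − 125 = -104. Step 2 — v_2(-104) = 3 (factor: -104 = −(2^3 · 13); the sign does not affect v_p). Step 3 — |x − y|_2 = 2^{-3} = 1/8.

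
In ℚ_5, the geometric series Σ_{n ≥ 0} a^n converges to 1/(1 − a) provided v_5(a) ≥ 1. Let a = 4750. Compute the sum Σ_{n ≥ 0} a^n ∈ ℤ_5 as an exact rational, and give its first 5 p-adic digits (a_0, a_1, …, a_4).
Σ a^n = 1/(1 − a) = -1/4749;  first 5 digits = (1, 0, 0, 3, 2)

v_5(a) = 3 ≥ 1, so the series converges in ℤ_5 to 1/(1 − a) = 1/(1 − 4750) = -1/4749. Expand this rational in ℤ_5: compute digits iteratively via d_i = x_i mod 5, x_{i+1} = (x_i − d_i)/5. The first 5 digits are (1, 0, 0, 3, 2).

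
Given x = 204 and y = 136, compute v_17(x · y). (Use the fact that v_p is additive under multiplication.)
v_17(27744) = 2

v_p(x) = 1 (factor: 204 = 17^1 · 12); v_p(y) = 1 (factor: 136 = 17^1 · 8). Additivity: v_p(xy) = v_p(x) + v_p(y) = 1 + 1 = 2. (Direct check: xy = 27744 = 17^2 · (96).)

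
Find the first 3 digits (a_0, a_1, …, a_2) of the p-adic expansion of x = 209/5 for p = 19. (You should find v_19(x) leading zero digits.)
(a_0, …, a_2) = (0, 6, 15)

v_19(209/5) = 1, so a_0 = ... = a_0 = 0. Factor out: x = 19^1 · u with u = 11/5 a unit in ℤ_19. Expand u iteratively via a_{v+i} = u_i mod 19, u_{i+1} = (u_i − a_{v+i})/19:
  u_0 = 11/5;  a_1 = 6;  u_1 = (u_0 − 6)/19 = -1/5
  u_1 = -1/5;  a_2 = 15;  u_2 = (u_1 − 15)/19 = -4/5
Digits: (0, 6, 15).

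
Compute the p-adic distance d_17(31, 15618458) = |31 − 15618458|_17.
d_17(31, 15618458) = 1/1419857

Step 1 — x − y = 31 − 15618458 = -15618427. Step 2 — v_17(-15618427) = 5 (factor: -15618427 = −(17^5 · 11); the sign does not affect v_p). Step 3 — |x − y|_17 = 17^{-5} = 1/1419857.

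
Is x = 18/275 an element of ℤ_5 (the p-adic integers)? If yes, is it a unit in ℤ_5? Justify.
x ∉ ℤ_5 (v_5(x) = -2 < 0)

ℤ_5 = {x ∈ ℚ_5 : v_5(x) ≥ 0} and ℤ_5^× = {x ∈ ℤ_5 : v_5(x) = 0}. Here v_5(18/275) = v_5(num) − v_5(den) = -2; compare against these criteria.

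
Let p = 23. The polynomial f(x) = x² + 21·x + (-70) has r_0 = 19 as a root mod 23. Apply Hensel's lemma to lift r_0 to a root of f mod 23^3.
r_2 = 5907 (mod 12167)

Hensel: r_{i+1} = r_i − f(r_i)·(f′(r_i))^{-1} mod 23^{i+2}, f′(x) = 2x + 21. Iterate:
  r_0 = 19 (mod 23)
  r_1 = 88 (mod 529)
  r_2 = 5907 (mod 12167)
Final: r = 5907 satisfies f(r) ≡ 0 mod 23^3.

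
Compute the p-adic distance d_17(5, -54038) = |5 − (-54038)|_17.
d_17(5, -54038) = 1/4913

Step 1 — x − y = 5 − (-54038) = 54043. Step 2 — v_17(54043) = 3 (factor: 54043 = (17^3 · 11); the sign does not affect v_p). Step 3 — |x − y|_17 = 17^{-3} = 1/4913.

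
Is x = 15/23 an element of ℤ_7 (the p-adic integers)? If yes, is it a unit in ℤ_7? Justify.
x ∈ ℤ_7^× (unit); v_7(x) = 0

ℤ_7 = {x ∈ ℚ_7 : v_7(x) ≥ 0} and ℤ_7^× = {x ∈ ℤ_7 : v_7(x) = 0}. Here v_7(15/23) = v_7(num) − v_7(den) = 0; compare against these criteria.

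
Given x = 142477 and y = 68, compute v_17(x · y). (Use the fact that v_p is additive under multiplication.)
v_17(9688436) = 4

v_p(x) = 3 (factor: 142477 = 17^3 · 29); v_p(y) = 1 (factor: 68 = 17^1 · 4). Additivity: v_p(xy) = v_p(x) + v_p(y) = 3 + 1 = 4. (Direct check: xy = 9688436 = 17^4 · (116).)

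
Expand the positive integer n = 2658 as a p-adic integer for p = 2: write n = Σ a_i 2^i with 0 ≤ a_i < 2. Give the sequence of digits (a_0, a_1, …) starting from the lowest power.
(a_0, a_1, …) = (0, 1, 0, 0, 0, 1, 1, 0, 0, 1, 0, 1)

Repeated division by 2 gives the digits low-to-high: 2658 = 1·2^1 + 1·2^5 + 1·2^6 + 1·2^9 + 1·2^11. Digit sequence: (0, 1, 0, 0, 0, 1, 1, 0, 0, 1, 0, 1).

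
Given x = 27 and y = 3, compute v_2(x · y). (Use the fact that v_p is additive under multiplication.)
v_2(81) = 0

v_p(x) = 0 (factor: 27 = 2^0 · 27); v_p(y) = 0 (factor: 3 = 2^0 · 3). Additivity: v_p(xy) = v_p(x) + v_p(y) = 0 + 0 = 0. (Direct check: xy = 81 = 2^0 · (81).)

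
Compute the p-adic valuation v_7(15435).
v_7(15435) = 3

v_7(n) is the largest exponent k such that 7^k divides n. Factor out: 15435 = 7^3 · 45. (Sign doesn't affect v_p.) So v_7(15435) = 3.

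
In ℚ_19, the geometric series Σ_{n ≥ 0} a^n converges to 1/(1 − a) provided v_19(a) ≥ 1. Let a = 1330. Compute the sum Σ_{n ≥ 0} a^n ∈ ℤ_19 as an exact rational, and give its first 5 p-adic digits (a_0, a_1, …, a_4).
Σ a^n = 1/(1 − a) = -1/1329;  first 5 digits = (1, 13, 1, 4, 1)

v_19(a) = 1 ≥ 1, so the series converges in ℤ_19 to 1/(1 − a) = 1/(1 − 1330) = -1/1329. Expand this rational in ℤ_19: compute digits iteratively via d_i = x_i mod 19, x_{i+1} = (x_i − d_i)/19. The first 5 digits are (1, 13, 1, 4, 1).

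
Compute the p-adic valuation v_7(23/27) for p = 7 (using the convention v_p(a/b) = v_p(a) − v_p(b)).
v_7(23/27) = 0

Factor powers of 7 from the numerator and denominator of the reduced fraction: 23 = 7^0 · 23 and 27 = 7^0 · 27. Apply v_p(a/b) = v_p(a) − v_p(b): v_7(23/27) = 0 − 0 = 0.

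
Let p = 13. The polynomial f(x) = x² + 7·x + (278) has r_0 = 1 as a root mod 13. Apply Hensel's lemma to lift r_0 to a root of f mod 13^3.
r_2 = 1171 (mod 2197)

Hensel: r_{i+1} = r_i − f(r_i)·(f′(r_i))^{-1} mod 13^{i+2}, f′(x) = 2x + 7. Iterate:
  r_0 = 1 (mod 13)
  r_1 = 157 (mod 169)
  r_2 = 1171 (mod 2197)
Final: r = 1171 satisfies f(r) ≡ 0 mod 13^3.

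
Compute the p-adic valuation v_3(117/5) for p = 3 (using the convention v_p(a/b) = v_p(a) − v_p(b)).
v_3(117/5) = 2

Factor powers of 3 from the numerator and denominator of the reduced fraction: 117 = 3^2 · 13 and 5 = 3^0 · 5. Apply v_p(a/b) = v_p(a) − v_p(b): v_3(117/5) = 2 − 0 = 2.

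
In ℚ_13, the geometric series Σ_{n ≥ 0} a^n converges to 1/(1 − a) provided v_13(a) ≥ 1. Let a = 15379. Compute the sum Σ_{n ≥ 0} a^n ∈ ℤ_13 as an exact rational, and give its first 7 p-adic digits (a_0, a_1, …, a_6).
Σ a^n = 1/(1 − a) = -1/15378;  first 7 digits = (1, 0, 0, 7, 0, 0, 10)

v_13(a) = 3 ≥ 1, so the series converges in ℤ_13 to 1/(1 − a) = 1/(1 − 15379) = -1/15378. Expand this rational in ℤ_13: compute digits iteratively via d_i = x_i mod 13, x_{i+1} = (x_i − d_i)/13. The first 7 digits are (1, 0, 0, 7, 0, 0, 10).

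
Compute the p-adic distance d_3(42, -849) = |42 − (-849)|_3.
d_3(42, -849) = 1/81

Step 1 — x − y = 42 − (-849) = 891. Step 2 — v_3(891) = 4 (factor: 891 = (3^4 · 11); the sign does not affect v_p). Step 3 — |x − y|_3 = 3^{-4} = 1/81.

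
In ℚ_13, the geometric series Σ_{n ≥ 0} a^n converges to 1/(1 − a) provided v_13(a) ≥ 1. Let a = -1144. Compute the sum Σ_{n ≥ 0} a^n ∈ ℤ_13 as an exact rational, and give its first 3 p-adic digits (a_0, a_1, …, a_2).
Σ a^n = 1/(1 − a) = 1/1145;  first 3 digits = (1, 3, 2)

v_13(a) = 1 ≥ 1, so the series converges in ℤ_13 to 1/(1 − a) = 1/(1 − (-1144)) = 1/1145. Expand this rational in ℤ_13: compute digits iteratively via d_i = x_i mod 13, x_{i+1} = (x_i − d_i)/13. The first 3 digits are (1, 3, 2).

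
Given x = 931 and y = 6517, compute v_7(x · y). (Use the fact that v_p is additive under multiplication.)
v_7(6067327) = 5

v_p(x) = 2 (factor: 931 = 7^2 · 19); v_p(y) = 3 (factor: 6517 = 7^3 · 19). Additivity: v_p(xy) = v_p(x) + v_p(y) = 2 + 3 = 5. (Direct check: xy = 6067327 = 7^5 · (361).)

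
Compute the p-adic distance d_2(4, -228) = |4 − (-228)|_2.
d_2(4, -228) = 1/8

Step 1 — x − y = 4 − (-228) = 232. Step 2 — v_2(232) = 3 (factor: 232 = (2^3 · 29); the sign does not affect v_p). Step 3 — |x − y|_2 = 2^{-3} = 1/8.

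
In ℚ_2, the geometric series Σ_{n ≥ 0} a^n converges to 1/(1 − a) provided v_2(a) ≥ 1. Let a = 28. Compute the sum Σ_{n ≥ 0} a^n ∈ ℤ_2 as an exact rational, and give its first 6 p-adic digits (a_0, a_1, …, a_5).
Σ a^n = 1/(1 − a) = -1/27;  first 6 digits = (1, 0, 1, 1, 0, 1)

v_2(a) = 2 ≥ 1, so the series converges in ℤ_2 to 1/(1 − a) = 1/(1 − 28) = -1/27. Expand this rational in ℤ_2: compute digits iteratively via d_i = x_i mod 2, x_{i+1} = (x_i − d_i)/2. The first 6 digits are (1, 0, 1, 1, 0, 1).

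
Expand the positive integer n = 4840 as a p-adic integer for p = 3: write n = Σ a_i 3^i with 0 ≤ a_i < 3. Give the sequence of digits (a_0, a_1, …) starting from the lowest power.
(a_0, a_1, …) = (1, 2, 0, 2, 2, 1, 0, 2)

Repeated division by 3 gives the digits low-to-high: 4840 = 1 + 2·3^1 + 2·3^3 + 2·3^4 + 1·3^5 + 2·3^7. Digit sequence: (1, 2, 0, 2, 2, 1, 0, 2).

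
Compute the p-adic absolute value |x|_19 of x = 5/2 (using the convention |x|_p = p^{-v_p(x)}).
|5/2|_19 = 1

Step 1 — compute v_19(x) by factoring powers of 19 out of the numerator and denominator: v_19(5/2) = 0. Step 2 — apply |x|_p = p^{-v_p(x)} = 19^{0} = 1.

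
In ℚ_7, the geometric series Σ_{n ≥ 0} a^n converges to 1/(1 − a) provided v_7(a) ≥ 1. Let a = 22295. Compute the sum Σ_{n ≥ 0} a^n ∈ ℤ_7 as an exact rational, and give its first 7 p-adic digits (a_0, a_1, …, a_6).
Σ a^n = 1/(1 − a) = -1/22294;  first 7 digits = (1, 0, 0, 2, 2, 1, 4)

v_7(a) = 3 ≥ 1, so the series converges in ℤ_7 to 1/(1 − a) = 1/(1 − 22295) = -1/22294. Expand this rational in ℤ_7: compute digits iteratively via d_i = x_i mod 7, x_{i+1} = (x_i − d_i)/7. The first 7 digits are (1, 0, 0, 2, 2, 1, 4).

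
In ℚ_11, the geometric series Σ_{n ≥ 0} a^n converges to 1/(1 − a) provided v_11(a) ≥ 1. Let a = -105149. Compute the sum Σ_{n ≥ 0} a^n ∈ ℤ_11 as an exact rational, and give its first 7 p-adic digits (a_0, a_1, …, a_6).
Σ a^n = 1/(1 − a) = 1/105150;  first 7 digits = (1, 0, 0, 9, 3, 10, 3)

v_11(a) = 3 ≥ 1, so the series converges in ℤ_11 to 1/(1 − a) = 1/(1 − (-105149)) = 1/105150. Expand this rational in ℤ_11: compute digits iteratively via d_i = x_i mod 11, x_{i+1} = (x_i − d_i)/11. The first 7 digits are (1, 0, 0, 9, 3, 10, 3).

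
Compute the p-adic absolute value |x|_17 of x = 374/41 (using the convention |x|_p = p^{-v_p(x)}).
|374/41|_17 = 1/17

Step 1 — compute v_17(x) by factoring powers of 17 out of the numerator and denominator: v_17(374/41) = 1. Step 2 — apply |x|_p = p^{-v_p(x)} = 17^{-1} = 1/17.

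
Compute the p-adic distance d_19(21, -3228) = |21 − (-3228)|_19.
d_19(21, -3228) = 1/361

Step 1 — x − y = 21 − (-3228) = 3249. Step 2 — v_19(3249) = 2 (factor: 3249 = (19^2 · 9); the sign does not affect v_p). Step 3 — |x − y|_19 = 19^{-2} = 1/361.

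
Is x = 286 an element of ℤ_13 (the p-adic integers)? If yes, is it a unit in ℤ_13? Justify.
x ∈ ℤ_13 but not a unit; v_13(x) = 1 > 0

ℤ_13 = {x ∈ ℚ_13 : v_13(x) ≥ 0} and ℤ_13^× = {x ∈ ℤ_13 : v_13(x) = 0}. Here v_13(286) = v_13(num) − v_13(den) = 1; compare against these criteria.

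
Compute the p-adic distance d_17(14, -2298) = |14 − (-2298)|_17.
d_17(14, -2298) = 1/289

Step 1 — x − y = 14 − (-2298) = 2312. Step 2 — v_17(2312) = 2 (factor: 2312 = (17^2 · 8); the sign does not affect v_p). Step 3 — |x − y|_17 = 17^{-2} = 1/289.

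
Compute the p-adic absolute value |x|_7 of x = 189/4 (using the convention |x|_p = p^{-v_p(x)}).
|189/4|_7 = 1/7

Step 1 — compute v_7(x) by factoring powers of 7 out of the numerator and denominator: v_7(189/4) = 1. Step 2 — apply |x|_p = p^{-v_p(x)} = 7^{-1} = 1/7.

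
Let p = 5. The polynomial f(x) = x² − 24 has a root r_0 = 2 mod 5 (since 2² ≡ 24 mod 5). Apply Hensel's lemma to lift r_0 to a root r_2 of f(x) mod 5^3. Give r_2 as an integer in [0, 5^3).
r_2 = 32 (mod 125)

Hensel's recurrence: r_{i+1} = r_i − f(r_i)·(f′(r_i))^{-1} mod 5^{i+2}, with f′(x) = 2x. Iterate:
  r_0 = 2 (mod 5)
  r_1 = 7 (mod 25)
  r_2 = 32 (mod 125)
Final: r_2 = 32, and one checks f(r_2) ≡ 0 mod 5^3.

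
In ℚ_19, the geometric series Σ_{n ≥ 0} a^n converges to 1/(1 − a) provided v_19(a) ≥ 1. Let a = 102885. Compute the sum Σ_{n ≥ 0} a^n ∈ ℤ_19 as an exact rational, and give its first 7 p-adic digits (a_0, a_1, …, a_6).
Σ a^n = 1/(1 − a) = -1/102884;  first 7 digits = (1, 0, 0, 15, 0, 0, 16)

v_19(a) = 3 ≥ 1, so the series converges in ℤ_19 to 1/(1 − a) = 1/(1 − 102885) = -1/102884. Expand this rational in ℤ_19: compute digits iteratively via d_i = x_i mod 19, x_{i+1} = (x_i − d_i)/19. The first 7 digits are (1, 0, 0, 15, 0, 0, 16).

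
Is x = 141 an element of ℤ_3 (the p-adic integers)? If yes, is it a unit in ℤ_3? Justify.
x ∈ ℤ_3 but not a unit; v_3(x) = 1 > 0

ℤ_3 = {x ∈ ℚ_3 : v_3(x) ≥ 0} and ℤ_3^× = {x ∈ ℤ_3 : v_3(x) = 0}. Here v_3(141) = v_3(num) − v_3(den) = 1; compare against these criteria.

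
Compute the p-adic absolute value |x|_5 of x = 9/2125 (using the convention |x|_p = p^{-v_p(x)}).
|9/2125|_5 = 125

Step 1 — compute v_5(x) by factoring powers of 5 out of the numerator and denominator: v_5(9/2125) = -3. Step 2 — apply |x|_p = p^{-v_p(x)} = 5^{3} = 125.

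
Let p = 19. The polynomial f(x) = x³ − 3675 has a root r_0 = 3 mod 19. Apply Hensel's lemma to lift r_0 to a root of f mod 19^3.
r_2 = 5513 (mod 6859)

Hensel: r_{i+1} = r_i − f(r_i)/f′(r_i) mod 19^{i+2}, where f′(x) = 3x². Iterate:
  r_0 = 3 (mod 19)
  r_1 = 98 (mod 361)
  r_2 = 5513 (mod 6859)
Final: r = 5513 with f(r) ≡ 0 mod 19^3.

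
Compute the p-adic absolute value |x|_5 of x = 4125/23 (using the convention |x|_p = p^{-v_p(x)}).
|4125/23|_5 = 1/125

Step 1 — compute v_5(x) by factoring powers of 5 out of the numerator and denominator: v_5(4125/23) = 3. Step 2 — apply |x|_p = p^{-v_p(x)} = 5^{-3} = 1/125.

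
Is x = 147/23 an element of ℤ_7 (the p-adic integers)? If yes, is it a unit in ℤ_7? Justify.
x ∈ ℤ_7 but not a unit; v_7(x) = 2 > 0

ℤ_7 = {x ∈ ℚ_7 : v_7(x) ≥ 0} and ℤ_7^× = {x ∈ ℤ_7 : v_7(x) = 0}. Here v_7(147/23) = v_7(num) − v_7(den) = 2; compare against these criteria.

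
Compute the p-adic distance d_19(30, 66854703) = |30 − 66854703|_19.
d_19(30, 66854703) = 1/2476099

Step 1 — x − y = 30 − 66854703 = -66854673. Step 2 — v_19(-66854673) = 5 (factor: -66854673 = −(19^5 · 27); the sign does not affect v_p). Step 3 — |x − y|_19 = 19^{-5} = 1/2476099.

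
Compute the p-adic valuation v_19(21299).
v_19(21299) = 2

v_19(n) is the largest exponent k such that 19^k divides n. Factor out: 21299 = 19^2 · 59. (Sign doesn't affect v_p.) So v_19(21299) = 2.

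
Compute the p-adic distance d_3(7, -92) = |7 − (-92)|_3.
d_3(7, -92) = 1/9

Step 1 — x − y = 7 − (-92) = 99. Step 2 — v_3(99) = 2 (factor: 99 = (3^2 · 11); the sign does not affect v_p). Step 3 — |x − y|_3 = 3^{-2} = 1/9.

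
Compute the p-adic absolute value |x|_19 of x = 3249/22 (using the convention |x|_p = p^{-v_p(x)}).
|3249/22|_19 = 1/361

Step 1 — compute v_19(x) by factoring powers of 19 out of the numerator and denominator: v_19(3249/22) = 2. Step 2 — apply |x|_p = p^{-v_p(x)} = 19^{-2} = 1/361.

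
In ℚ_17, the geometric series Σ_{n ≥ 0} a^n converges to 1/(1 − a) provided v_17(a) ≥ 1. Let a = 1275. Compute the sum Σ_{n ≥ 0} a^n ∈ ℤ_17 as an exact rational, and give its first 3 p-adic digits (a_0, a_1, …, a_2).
Σ a^n = 1/(1 − a) = -1/1274;  first 3 digits = (1, 7, 2)

v_17(a) = 1 ≥ 1, so the series converges in ℤ_17 to 1/(1 − a) = 1/(1 − 1275) = -1/1274. Expand this rational in ℤ_17: compute digits iteratively via d_i = x_i mod 17, x_{i+1} = (x_i − d_i)/17. The first 3 digits are (1, 7, 2).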